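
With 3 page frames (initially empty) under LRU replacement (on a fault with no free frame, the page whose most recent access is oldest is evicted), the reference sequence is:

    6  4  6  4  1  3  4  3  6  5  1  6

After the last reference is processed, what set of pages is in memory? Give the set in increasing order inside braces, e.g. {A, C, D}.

{1, 5, 6}

6: fault, frames [6]
4: fault, frames [6, 4]
6: hit
4: hit
1: fault, frames [6, 4, 1]
3: fault, evict 6, frames [4, 1, 3]
4: hit
3: hit
6: fault, evict 1, frames [4, 3, 6]
5: fault, evict 4, frames [3, 6, 5]
1: fault, evict 3, frames [6, 5, 1]
6: hit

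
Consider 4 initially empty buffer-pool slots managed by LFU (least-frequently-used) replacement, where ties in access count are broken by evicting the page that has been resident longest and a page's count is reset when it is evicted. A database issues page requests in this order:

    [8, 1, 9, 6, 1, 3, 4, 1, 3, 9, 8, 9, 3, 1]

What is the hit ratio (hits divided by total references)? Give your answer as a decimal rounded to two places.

0.43

8 → fault, frames (8)
1 → fault, frames (8 1)
9 → fault, frames (8 1 9)
6 → fault, frames (8 1 9 6)
1 → hit
3 → fault, evict 8, frames (1 9 6 3)
4 → fault, evict 9, frames (1 6 3 4)
1 → hit
3 → hit
9 → fault, evict 6, frames (1 3 4 9)
8 → fault, evict 4, frames (1 3 9 8)
9 → hit
3 → hit
1 → hit
Hits: 6 of 14 references → 6/14 = 0.4286.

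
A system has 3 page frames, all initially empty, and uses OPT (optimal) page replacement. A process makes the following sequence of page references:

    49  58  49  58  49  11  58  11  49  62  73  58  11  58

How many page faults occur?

49: fault, frames (49)
58: fault, frames (49 58)
49: hit
58: hit
49: hit
11: fault, frames (49 58 11)
58: hit
11: hit
49: hit
62: fault, evict 49, frames (58 11 62)
73: fault, evict 62, frames (58 11 73)
58: hit
11: hit
58: hit
Page faults: 5.

5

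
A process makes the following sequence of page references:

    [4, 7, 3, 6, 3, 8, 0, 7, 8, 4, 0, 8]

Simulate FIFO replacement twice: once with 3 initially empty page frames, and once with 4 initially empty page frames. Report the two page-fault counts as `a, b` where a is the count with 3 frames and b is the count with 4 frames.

9, 8

3 frames: F F F F . F F F . F . F → 9 faults.
4 frames: F F F F . F F F . F . . → 8 faults.
8 < 9: adding a frame reduced faults, as is typical.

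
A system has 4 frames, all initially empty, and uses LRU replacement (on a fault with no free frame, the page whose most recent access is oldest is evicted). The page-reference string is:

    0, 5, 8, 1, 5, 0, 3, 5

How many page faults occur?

0 -> fault, frames [0]
5 -> fault, frames [0, 5]
8 -> fault, frames [0, 5, 8]
1 -> fault, frames [0, 5, 8, 1]
5 -> hit
0 -> hit
3 -> fault, evict 8, frames [1, 5, 0, 3]
5 -> hit
Page faults: 5.

5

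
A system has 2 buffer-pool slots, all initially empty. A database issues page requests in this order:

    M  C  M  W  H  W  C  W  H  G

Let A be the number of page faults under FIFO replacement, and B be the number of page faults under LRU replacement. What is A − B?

1

Under FIFO: F F . F F . F F F F → 8 faults.
Under LRU: F F . F F . F . F F → 7 faults.
A − B = 8 − 7 = 1.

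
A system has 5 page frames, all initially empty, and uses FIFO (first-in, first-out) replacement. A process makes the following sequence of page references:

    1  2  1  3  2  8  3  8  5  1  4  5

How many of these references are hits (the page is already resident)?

6

1 → fault, frames (1)
2 → fault, frames (1 2)
1 → hit
3 → fault, frames (1 2 3)
2 → hit
8 → fault, frames (1 2 3 8)
3 → hit
8 → hit
5 → fault, frames (1 2 3 8 5)
1 → hit
4 → fault, evict 1, frames (2 3 8 5 4)
5 → hit
Hits: 6.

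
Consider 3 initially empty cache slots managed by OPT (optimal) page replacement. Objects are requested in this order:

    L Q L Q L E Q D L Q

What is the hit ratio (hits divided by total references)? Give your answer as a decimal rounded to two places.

L → fault, frames [L]
Q → fault, frames [L, Q]
L → hit
Q → hit
L → hit
E → fault, frames [L, Q, E]
Q → hit
D → fault, evict E, frames [L, Q, D]
L → hit
Q → hit
Hits: 6 of 10 references → 6/10 = 0.6000.

0.60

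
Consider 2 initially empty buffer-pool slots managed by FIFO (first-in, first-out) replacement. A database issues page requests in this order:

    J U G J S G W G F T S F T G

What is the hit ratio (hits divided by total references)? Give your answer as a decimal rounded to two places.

0.07

J: miss, frames {J}
U: miss, frames {J,U}
G: miss, evict J, frames {U,G}
J: miss, evict U, frames {G,J}
S: miss, evict G, frames {J,S}
G: miss, evict J, frames {S,G}
W: miss, evict S, frames {G,W}
G: hit
F: miss, evict G, frames {W,F}
T: miss, evict W, frames {F,T}
S: miss, evict F, frames {T,S}
F: miss, evict T, frames {S,F}
T: miss, evict S, frames {F,T}
G: miss, evict F, frames {T,G}
Hits: 1 of 14 references → 1/14 = 0.0714.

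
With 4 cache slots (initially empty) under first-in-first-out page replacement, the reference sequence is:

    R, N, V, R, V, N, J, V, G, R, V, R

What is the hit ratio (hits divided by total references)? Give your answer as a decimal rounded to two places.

0.50

R: miss, frames {R}
N: miss, frames {R,N}
V: miss, frames {R,N,V}
R: hit
V: hit
N: hit
J: miss, frames {R,N,V,J}
V: hit
G: miss, evict R, frames {N,V,J,G}
R: miss, evict N, frames {V,J,G,R}
V: hit
R: hit
Hits: 6 of 12 references → 6/12 = 0.5000.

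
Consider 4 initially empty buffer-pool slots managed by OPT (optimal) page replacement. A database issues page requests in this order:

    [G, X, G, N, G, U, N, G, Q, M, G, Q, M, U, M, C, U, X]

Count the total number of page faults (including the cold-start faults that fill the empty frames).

G: fault, frames (G)
X: fault, frames (G X)
G: hit
N: fault, frames (G X N)
G: hit
U: fault, frames (G X N U)
N: hit
G: hit
Q: fault, evict N, frames (G X U Q)
M: fault, evict X, frames (G U Q M)
G: hit
Q: hit
M: hit
U: hit
M: hit
C: fault, evict M, frames (G U Q C)
U: hit
X: fault, evict C, frames (G U Q X)
Page faults: 8.

8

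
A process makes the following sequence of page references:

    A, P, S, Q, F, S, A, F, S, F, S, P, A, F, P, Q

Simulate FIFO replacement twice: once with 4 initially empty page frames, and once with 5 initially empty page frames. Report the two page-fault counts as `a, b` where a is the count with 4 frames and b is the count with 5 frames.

4 frames: F F F F F . F . . . . F . . . . → 7 faults.
5 frames: F F F F F . . . . . . . . . . . → 5 faults.
5 < 7: adding a frame reduced faults, as is typical.

7, 5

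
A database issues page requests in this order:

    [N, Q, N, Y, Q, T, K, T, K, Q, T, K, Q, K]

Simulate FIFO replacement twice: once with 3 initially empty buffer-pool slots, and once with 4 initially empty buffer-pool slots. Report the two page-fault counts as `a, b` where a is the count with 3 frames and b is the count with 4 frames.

3 frames: F F . F . F F . . F . . . . → 6 faults.
4 frames: F F . F . F F . . . . . . . → 5 faults.
5 < 6: adding a frame reduced faults, as is typical.

6, 5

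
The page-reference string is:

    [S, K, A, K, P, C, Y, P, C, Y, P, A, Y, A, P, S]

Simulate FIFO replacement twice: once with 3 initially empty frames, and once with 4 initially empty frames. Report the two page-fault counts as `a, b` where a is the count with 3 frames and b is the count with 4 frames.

3 frames: F F F . F F F . . . . F . . F F → 9 faults.
4 frames: F F F . F F F . . . . . . . . F → 7 faults.
7 < 9: adding a frame reduced faults, as is typical.

9, 7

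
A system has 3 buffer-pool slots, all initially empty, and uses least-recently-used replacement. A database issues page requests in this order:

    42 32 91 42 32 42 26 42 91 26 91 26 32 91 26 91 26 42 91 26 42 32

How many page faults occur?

8

42 -> fault, frames {42}
32 -> fault, frames {42,32}
91 -> fault, frames {42,32,91}
42 -> hit
32 -> hit
42 -> hit
26 -> fault, evict 91, frames {32,42,26}
42 -> hit
91 -> fault, evict 32, frames {26,42,91}
26 -> hit
91 -> hit
26 -> hit
32 -> fault, evict 42, frames {91,26,32}
91 -> hit
26 -> hit
91 -> hit
26 -> hit
42 -> fault, evict 32, frames {91,26,42}
91 -> hit
26 -> hit
42 -> hit
32 -> fault, evict 91, frames {26,42,32}
Page faults: 8.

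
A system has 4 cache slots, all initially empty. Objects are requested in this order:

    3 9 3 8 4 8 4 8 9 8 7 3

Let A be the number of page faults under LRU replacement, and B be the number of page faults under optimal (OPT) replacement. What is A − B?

1

Under LRU: F F . F F . . . . . F F → 6 faults.
Under OPT: F F . F F . . . . . F . → 5 faults.
A − B = 6 − 5 = 1.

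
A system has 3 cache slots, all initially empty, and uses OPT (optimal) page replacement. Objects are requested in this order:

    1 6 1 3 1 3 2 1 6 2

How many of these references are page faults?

1 → miss, frames (1)
6 → miss, frames (1 6)
1 → hit
3 → miss, frames (1 6 3)
1 → hit
3 → hit
2 → miss, evict 3, frames (1 6 2)
1 → hit
6 → hit
2 → hit
Page faults: 4.

4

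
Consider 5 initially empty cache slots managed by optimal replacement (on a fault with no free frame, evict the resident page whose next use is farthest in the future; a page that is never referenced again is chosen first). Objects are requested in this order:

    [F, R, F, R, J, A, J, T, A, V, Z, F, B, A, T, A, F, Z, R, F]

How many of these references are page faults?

9

F -> miss, frames {F}
R -> miss, frames {F,R}
F -> hit
R -> hit
J -> miss, frames {F,R,J}
A -> miss, frames {F,R,J,A}
J -> hit
T -> miss, frames {F,R,J,A,T}
A -> hit
V -> miss, evict J, frames {F,R,A,T,V}
Z -> miss, evict V, frames {F,R,A,T,Z}
F -> hit
B -> miss, evict R, frames {F,A,T,Z,B}
A -> hit
T -> hit
A -> hit
F -> hit
Z -> hit
R -> miss, evict B, frames {F,A,T,Z,R}
F -> hit
Page faults: 9.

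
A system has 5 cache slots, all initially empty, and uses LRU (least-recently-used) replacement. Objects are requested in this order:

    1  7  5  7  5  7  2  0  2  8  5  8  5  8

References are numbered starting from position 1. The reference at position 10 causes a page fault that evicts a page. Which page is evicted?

pos 1: 1 → miss, frames [1]
pos 2: 7 → miss, frames [1, 7]
pos 3: 5 → miss, frames [1, 7, 5]
pos 4: 7 → hit
pos 5: 5 → hit
pos 6: 7 → hit
pos 7: 2 → miss, frames [1, 5, 7, 2]
pos 8: 0 → miss, frames [1, 5, 7, 2, 0]
pos 9: 2 → hit
pos 10: 8 → miss, evict 1, frames [5, 7, 0, 2, 8]
At position 10, page 1 is evicted.

1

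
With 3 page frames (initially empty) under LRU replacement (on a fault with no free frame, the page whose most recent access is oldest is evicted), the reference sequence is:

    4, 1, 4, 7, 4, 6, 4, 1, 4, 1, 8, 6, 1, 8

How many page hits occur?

4 -> miss, frames [4]
1 -> miss, frames [4, 1]
4 -> hit
7 -> miss, frames [1, 4, 7]
4 -> hit
6 -> miss, evict 1, frames [7, 4, 6]
4 -> hit
1 -> miss, evict 7, frames [6, 4, 1]
4 -> hit
1 -> hit
8 -> miss, evict 6, frames [4, 1, 8]
6 -> miss, evict 4, frames [1, 8, 6]
1 -> hit
8 -> hit
Hits: 7.

7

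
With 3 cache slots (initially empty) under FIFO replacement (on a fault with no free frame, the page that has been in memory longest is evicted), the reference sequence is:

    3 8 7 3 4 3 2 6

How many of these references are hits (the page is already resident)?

1

3 -> fault, frames {3}
8 -> fault, frames {3,8}
7 -> fault, frames {3,8,7}
3 -> hit
4 -> fault, evict 3, frames {8,7,4}
3 -> fault, evict 8, frames {7,4,3}
2 -> fault, evict 7, frames {4,3,2}
6 -> fault, evict 4, frames {3,2,6}
Hits: 1.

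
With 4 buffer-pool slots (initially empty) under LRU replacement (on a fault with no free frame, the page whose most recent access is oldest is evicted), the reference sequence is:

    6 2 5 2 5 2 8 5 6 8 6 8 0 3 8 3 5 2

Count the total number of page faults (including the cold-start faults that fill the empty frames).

8

6: fault, frames [6]
2: fault, frames [6, 2]
5: fault, frames [6, 2, 5]
2: hit
5: hit
2: hit
8: fault, frames [6, 5, 2, 8]
5: hit
6: hit
8: hit
6: hit
8: hit
0: fault, evict 2, frames [5, 6, 8, 0]
3: fault, evict 5, frames [6, 8, 0, 3]
8: hit
3: hit
5: fault, evict 6, frames [0, 8, 3, 5]
2: fault, evict 0, frames [8, 3, 5, 2]
Page faults: 8.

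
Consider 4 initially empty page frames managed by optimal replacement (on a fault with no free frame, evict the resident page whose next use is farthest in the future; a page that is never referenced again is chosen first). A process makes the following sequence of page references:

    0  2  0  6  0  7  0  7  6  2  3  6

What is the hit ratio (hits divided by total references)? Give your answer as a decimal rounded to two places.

0 -> miss, frames [0]
2 -> miss, frames [0, 2]
0 -> hit
6 -> miss, frames [0, 2, 6]
0 -> hit
7 -> miss, frames [0, 2, 6, 7]
0 -> hit
7 -> hit
6 -> hit
2 -> hit
3 -> miss, evict 7, frames [0, 2, 6, 3]
6 -> hit
Hits: 7 of 12 references → 7/12 = 0.5833.

0.58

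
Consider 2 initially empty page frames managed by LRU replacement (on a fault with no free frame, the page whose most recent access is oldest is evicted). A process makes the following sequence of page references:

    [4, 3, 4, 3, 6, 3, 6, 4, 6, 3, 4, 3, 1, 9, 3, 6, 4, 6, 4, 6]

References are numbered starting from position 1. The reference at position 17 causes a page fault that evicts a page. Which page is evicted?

pos 1: 4: fault, frames {4}
pos 2: 3: fault, frames {4,3}
pos 3: 4: hit
pos 4: 3: hit
pos 5: 6: fault, evict 4, frames {3,6}
pos 6: 3: hit
pos 7: 6: hit
pos 8: 4: fault, evict 3, frames {6,4}
pos 9: 6: hit
pos 10: 3: fault, evict 4, frames {6,3}
pos 11: 4: fault, evict 6, frames {3,4}
pos 12: 3: hit
pos 13: 1: fault, evict 4, frames {3,1}
pos 14: 9: fault, evict 3, frames {1,9}
pos 15: 3: fault, evict 1, frames {9,3}
pos 16: 6: fault, evict 9, frames {3,6}
pos 17: 4: fault, evict 3, frames {6,4}
At position 17, page 3 is evicted.

3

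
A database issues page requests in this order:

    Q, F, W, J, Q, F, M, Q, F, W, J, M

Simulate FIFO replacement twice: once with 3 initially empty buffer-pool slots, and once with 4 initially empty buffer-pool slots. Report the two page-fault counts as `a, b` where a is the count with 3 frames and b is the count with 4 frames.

9, 10

3 frames: F F F F F F F . . F F . → 9 faults.
4 frames: F F F F . . F F F F F F → 10 faults.
10 > 9: adding a frame increased faults — Belady's anomaly.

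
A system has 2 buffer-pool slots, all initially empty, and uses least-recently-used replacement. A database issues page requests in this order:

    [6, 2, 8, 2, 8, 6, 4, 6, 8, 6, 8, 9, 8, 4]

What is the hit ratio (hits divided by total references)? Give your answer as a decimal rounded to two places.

6: fault, frames (6)
2: fault, frames (6 2)
8: fault, evict 6, frames (2 8)
2: hit
8: hit
6: fault, evict 2, frames (8 6)
4: fault, evict 8, frames (6 4)
6: hit
8: fault, evict 4, frames (6 8)
6: hit
8: hit
9: fault, evict 6, frames (8 9)
8: hit
4: fault, evict 9, frames (8 4)
Hits: 6 of 14 references → 6/14 = 0.4286.

0.43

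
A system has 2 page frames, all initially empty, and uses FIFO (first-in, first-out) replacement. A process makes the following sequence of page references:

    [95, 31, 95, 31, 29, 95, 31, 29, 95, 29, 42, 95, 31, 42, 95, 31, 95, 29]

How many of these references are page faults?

11

95 -> miss, frames [95]
31 -> miss, frames [95, 31]
95 -> hit
31 -> hit
29 -> miss, evict 95, frames [31, 29]
95 -> miss, evict 31, frames [29, 95]
31 -> miss, evict 29, frames [95, 31]
29 -> miss, evict 95, frames [31, 29]
95 -> miss, evict 31, frames [29, 95]
29 -> hit
42 -> miss, evict 29, frames [95, 42]
95 -> hit
31 -> miss, evict 95, frames [42, 31]
42 -> hit
95 -> miss, evict 42, frames [31, 95]
31 -> hit
95 -> hit
29 -> miss, evict 31, frames [95, 29]
Page faults: 11.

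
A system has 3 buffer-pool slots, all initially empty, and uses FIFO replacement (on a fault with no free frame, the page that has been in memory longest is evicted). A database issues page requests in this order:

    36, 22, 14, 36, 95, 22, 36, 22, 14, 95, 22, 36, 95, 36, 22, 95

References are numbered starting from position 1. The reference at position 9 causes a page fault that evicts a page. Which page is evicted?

95

pos 1: 36 → miss, frames [36]
pos 2: 22 → miss, frames [36, 22]
pos 3: 14 → miss, frames [36, 22, 14]
pos 4: 36 → hit
pos 5: 95 → miss, evict 36, frames [22, 14, 95]
pos 6: 22 → hit
pos 7: 36 → miss, evict 22, frames [14, 95, 36]
pos 8: 22 → miss, evict 14, frames [95, 36, 22]
pos 9: 14 → miss, evict 95, frames [36, 22, 14]
At position 9, page 95 is evicted.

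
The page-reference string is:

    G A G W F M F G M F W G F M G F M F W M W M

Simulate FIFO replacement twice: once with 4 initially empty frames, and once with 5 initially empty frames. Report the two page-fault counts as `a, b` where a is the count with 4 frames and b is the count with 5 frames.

4 frames: F F . F F F . F . . . . . . . . . . . . . . → 6 faults.
5 frames: F F . F F F . . . . . . . . . . . . . . . . → 5 faults.
5 < 6: adding a frame reduced faults, as is typical.

6, 5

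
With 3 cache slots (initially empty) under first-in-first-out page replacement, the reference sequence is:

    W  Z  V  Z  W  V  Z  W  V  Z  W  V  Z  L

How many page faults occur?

4

W → miss, frames [W]
Z → miss, frames [W, Z]
V → miss, frames [W, Z, V]
Z → hit
W → hit
V → hit
Z → hit
W → hit
V → hit
Z → hit
W → hit
V → hit
Z → hit
L → miss, evict W, frames [Z, V, L]
Page faults: 4.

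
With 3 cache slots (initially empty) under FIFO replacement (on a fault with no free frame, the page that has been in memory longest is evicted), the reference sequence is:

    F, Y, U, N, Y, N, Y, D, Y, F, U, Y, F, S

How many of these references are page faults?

F -> fault, frames [F]
Y -> fault, frames [F, Y]
U -> fault, frames [F, Y, U]
N -> fault, evict F, frames [Y, U, N]
Y -> hit
N -> hit
Y -> hit
D -> fault, evict Y, frames [U, N, D]
Y -> fault, evict U, frames [N, D, Y]
F -> fault, evict N, frames [D, Y, F]
U -> fault, evict D, frames [Y, F, U]
Y -> hit
F -> hit
S -> fault, evict Y, frames [F, U, S]
Page faults: 9.

9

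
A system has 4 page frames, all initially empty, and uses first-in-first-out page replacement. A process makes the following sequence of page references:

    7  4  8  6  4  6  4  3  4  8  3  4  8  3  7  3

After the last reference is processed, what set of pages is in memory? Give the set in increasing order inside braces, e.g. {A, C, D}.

{3, 6, 7, 8}

7 -> miss, frames [7]
4 -> miss, frames [7, 4]
8 -> miss, frames [7, 4, 8]
6 -> miss, frames [7, 4, 8, 6]
4 -> hit
6 -> hit
4 -> hit
3 -> miss, evict 7, frames [4, 8, 6, 3]
4 -> hit
8 -> hit
3 -> hit
4 -> hit
8 -> hit
3 -> hit
7 -> miss, evict 4, frames [8, 6, 3, 7]
3 -> hit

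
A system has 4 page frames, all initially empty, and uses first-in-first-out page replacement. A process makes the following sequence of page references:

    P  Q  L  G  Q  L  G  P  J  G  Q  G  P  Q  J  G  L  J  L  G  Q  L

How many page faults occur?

P -> fault, frames (P)
Q -> fault, frames (P Q)
L -> fault, frames (P Q L)
G -> fault, frames (P Q L G)
Q -> hit
L -> hit
G -> hit
P -> hit
J -> fault, evict P, frames (Q L G J)
G -> hit
Q -> hit
G -> hit
P -> fault, evict Q, frames (L G J P)
Q -> fault, evict L, frames (G J P Q)
J -> hit
G -> hit
L -> fault, evict G, frames (J P Q L)
J -> hit
L -> hit
G -> fault, evict J, frames (P Q L G)
Q -> hit
L -> hit
Page faults: 9.

9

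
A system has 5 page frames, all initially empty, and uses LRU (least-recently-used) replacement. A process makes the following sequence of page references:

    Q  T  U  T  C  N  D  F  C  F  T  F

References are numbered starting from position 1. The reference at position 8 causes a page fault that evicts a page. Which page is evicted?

U

pos 1: Q: fault, frames {Q}
pos 2: T: fault, frames {Q,T}
pos 3: U: fault, frames {Q,T,U}
pos 4: T: hit
pos 5: C: fault, frames {Q,U,T,C}
pos 6: N: fault, frames {Q,U,T,C,N}
pos 7: D: fault, evict Q, frames {U,T,C,N,D}
pos 8: F: fault, evict U, frames {T,C,N,D,F}
At position 8, page U is evicted.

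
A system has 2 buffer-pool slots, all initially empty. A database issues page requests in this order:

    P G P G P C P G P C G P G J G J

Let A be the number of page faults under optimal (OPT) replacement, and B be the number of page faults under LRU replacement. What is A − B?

-1

Under OPT: F F . . . F . F . F . F . F . . → 7 faults.
Under LRU: F F . . . F . F . F F F . F . . → 8 faults.
A − B = 7 − 8 = -1.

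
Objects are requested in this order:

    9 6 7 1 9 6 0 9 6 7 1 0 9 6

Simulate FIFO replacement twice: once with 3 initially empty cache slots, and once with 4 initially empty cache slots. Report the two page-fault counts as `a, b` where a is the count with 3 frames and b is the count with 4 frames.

3 frames: F F F F F F F . . F F . F F → 11 faults.
4 frames: F F F F . . F F F F F F F F → 12 faults.
12 > 11: adding a frame increased faults — Belady's anomaly.

11, 12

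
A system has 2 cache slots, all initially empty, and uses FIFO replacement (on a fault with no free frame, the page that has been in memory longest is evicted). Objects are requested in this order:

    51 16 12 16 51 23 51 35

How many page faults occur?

6

51 -> miss, frames {51}
16 -> miss, frames {51,16}
12 -> miss, evict 51, frames {16,12}
16 -> hit
51 -> miss, evict 16, frames {12,51}
23 -> miss, evict 12, frames {51,23}
51 -> hit
35 -> miss, evict 51, frames {23,35}
Page faults: 6.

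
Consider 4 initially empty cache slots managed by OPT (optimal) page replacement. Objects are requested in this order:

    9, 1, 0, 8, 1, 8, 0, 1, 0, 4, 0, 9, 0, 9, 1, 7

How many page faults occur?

6

9 -> miss, frames {9}
1 -> miss, frames {9,1}
0 -> miss, frames {9,1,0}
8 -> miss, frames {9,1,0,8}
1 -> hit
8 -> hit
0 -> hit
1 -> hit
0 -> hit
4 -> miss, evict 8, frames {9,1,0,4}
0 -> hit
9 -> hit
0 -> hit
9 -> hit
1 -> hit
7 -> miss, evict 4, frames {9,1,0,7}
Page faults: 6.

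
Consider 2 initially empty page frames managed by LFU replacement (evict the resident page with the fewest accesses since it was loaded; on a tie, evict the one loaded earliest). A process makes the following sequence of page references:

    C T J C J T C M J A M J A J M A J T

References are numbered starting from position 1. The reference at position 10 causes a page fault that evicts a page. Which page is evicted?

M

pos 1: C -> miss, frames (C)
pos 2: T -> miss, frames (C T)
pos 3: J -> miss, evict C, frames (T J)
pos 4: C -> miss, evict T, frames (J C)
pos 5: J -> hit
pos 6: T -> miss, evict C, frames (J T)
pos 7: C -> miss, evict T, frames (J C)
pos 8: M -> miss, evict C, frames (J M)
pos 9: J -> hit
pos 10: A -> miss, evict M, frames (J A)
At position 10, page M is evicted.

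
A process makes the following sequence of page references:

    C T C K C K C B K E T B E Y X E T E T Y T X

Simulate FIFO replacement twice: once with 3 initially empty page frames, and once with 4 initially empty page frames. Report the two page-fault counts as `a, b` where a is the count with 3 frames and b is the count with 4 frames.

3 frames: F F . F . . . F . F F . . F F F F . . F . F → 12 faults.
4 frames: F F . F . . . F . F . . . F F . F . . . . . → 8 faults.
8 < 12: adding a frame reduced faults, as is typical.

12, 8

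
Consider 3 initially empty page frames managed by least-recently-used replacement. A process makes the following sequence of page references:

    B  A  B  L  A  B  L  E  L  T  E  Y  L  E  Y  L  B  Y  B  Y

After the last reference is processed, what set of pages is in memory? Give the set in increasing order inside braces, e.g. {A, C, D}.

{B, L, Y}

B → fault, frames [B]
A → fault, frames [B, A]
B → hit
L → fault, frames [A, B, L]
A → hit
B → hit
L → hit
E → fault, evict A, frames [B, L, E]
L → hit
T → fault, evict B, frames [E, L, T]
E → hit
Y → fault, evict L, frames [T, E, Y]
L → fault, evict T, frames [E, Y, L]
E → hit
Y → hit
L → hit
B → fault, evict E, frames [Y, L, B]
Y → hit
B → hit
Y → hit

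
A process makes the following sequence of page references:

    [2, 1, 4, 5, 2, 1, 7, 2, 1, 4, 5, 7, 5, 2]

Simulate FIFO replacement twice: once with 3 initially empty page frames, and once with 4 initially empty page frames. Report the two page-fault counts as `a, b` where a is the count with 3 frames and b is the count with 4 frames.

3 frames: F F F F F F F . . F F . . F → 10 faults.
4 frames: F F F F . . F F F F F F . F → 11 faults.
11 > 10: adding a frame increased faults — Belady's anomaly.

10, 11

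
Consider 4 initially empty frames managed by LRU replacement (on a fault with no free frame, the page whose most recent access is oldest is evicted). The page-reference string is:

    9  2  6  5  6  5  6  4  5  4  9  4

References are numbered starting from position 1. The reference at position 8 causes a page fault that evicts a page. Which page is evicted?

9

pos 1: 9 → miss, frames {9}
pos 2: 2 → miss, frames {9,2}
pos 3: 6 → miss, frames {9,2,6}
pos 4: 5 → miss, frames {9,2,6,5}
pos 5: 6 → hit
pos 6: 5 → hit
pos 7: 6 → hit
pos 8: 4 → miss, evict 9, frames {2,5,6,4}
At position 8, page 9 is evicted.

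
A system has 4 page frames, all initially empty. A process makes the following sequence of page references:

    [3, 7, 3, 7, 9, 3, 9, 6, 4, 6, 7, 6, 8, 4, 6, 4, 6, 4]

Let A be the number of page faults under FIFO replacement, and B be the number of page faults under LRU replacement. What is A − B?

-1

Under FIFO: F F . . F . . F F . . . F . . . . . → 6 faults.
Under LRU: F F . . F . . F F . F . F . . . . . → 7 faults.
A − B = 6 − 7 = -1.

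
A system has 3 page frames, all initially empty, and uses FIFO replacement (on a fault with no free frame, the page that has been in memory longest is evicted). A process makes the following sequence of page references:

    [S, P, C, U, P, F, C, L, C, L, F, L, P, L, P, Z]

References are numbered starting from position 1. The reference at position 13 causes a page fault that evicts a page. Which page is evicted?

F

pos 1: S -> fault, frames {S}
pos 2: P -> fault, frames {S,P}
pos 3: C -> fault, frames {S,P,C}
pos 4: U -> fault, evict S, frames {P,C,U}
pos 5: P -> hit
pos 6: F -> fault, evict P, frames {C,U,F}
pos 7: C -> hit
pos 8: L -> fault, evict C, frames {U,F,L}
pos 9: C -> fault, evict U, frames {F,L,C}
pos 10: L -> hit
pos 11: F -> hit
pos 12: L -> hit
pos 13: P -> fault, evict F, frames {L,C,P}
At position 13, page F is evicted.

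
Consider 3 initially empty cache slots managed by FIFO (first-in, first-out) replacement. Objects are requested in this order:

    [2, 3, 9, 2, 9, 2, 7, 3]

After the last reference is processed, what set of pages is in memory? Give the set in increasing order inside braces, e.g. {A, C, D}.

{3, 7, 9}

2 -> fault, frames (2)
3 -> fault, frames (2 3)
9 -> fault, frames (2 3 9)
2 -> hit
9 -> hit
2 -> hit
7 -> fault, evict 2, frames (3 9 7)
3 -> hit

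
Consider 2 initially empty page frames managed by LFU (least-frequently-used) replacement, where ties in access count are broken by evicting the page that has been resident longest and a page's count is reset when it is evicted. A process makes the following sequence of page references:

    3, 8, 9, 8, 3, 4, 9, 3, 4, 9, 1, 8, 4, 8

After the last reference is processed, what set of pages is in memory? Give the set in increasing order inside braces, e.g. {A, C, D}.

{4, 8}

3 -> fault, frames [3]
8 -> fault, frames [3, 8]
9 -> fault, evict 3, frames [8, 9]
8 -> hit
3 -> fault, evict 9, frames [8, 3]
4 -> fault, evict 3, frames [8, 4]
9 -> fault, evict 4, frames [8, 9]
3 -> fault, evict 9, frames [8, 3]
4 -> fault, evict 3, frames [8, 4]
9 -> fault, evict 4, frames [8, 9]
1 -> fault, evict 9, frames [8, 1]
8 -> hit
4 -> fault, evict 1, frames [8, 4]
8 -> hit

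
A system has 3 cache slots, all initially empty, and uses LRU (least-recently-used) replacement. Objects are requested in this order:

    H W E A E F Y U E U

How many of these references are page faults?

8

H -> miss, frames {H}
W -> miss, frames {H,W}
E -> miss, frames {H,W,E}
A -> miss, evict H, frames {W,E,A}
E -> hit
F -> miss, evict W, frames {A,E,F}
Y -> miss, evict A, frames {E,F,Y}
U -> miss, evict E, frames {F,Y,U}
E -> miss, evict F, frames {Y,U,E}
U -> hit
Page faults: 8.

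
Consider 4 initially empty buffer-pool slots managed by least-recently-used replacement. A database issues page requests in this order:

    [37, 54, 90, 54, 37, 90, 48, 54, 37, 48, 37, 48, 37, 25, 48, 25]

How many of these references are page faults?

5

37 -> fault, frames (37)
54 -> fault, frames (37 54)
90 -> fault, frames (37 54 90)
54 -> hit
37 -> hit
90 -> hit
48 -> fault, frames (54 37 90 48)
54 -> hit
37 -> hit
48 -> hit
37 -> hit
48 -> hit
37 -> hit
25 -> fault, evict 90, frames (54 48 37 25)
48 -> hit
25 -> hit
Page faults: 5.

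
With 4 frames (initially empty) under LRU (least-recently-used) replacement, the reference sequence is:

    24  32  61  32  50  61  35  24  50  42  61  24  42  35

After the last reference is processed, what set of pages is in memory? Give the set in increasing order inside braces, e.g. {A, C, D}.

{24, 35, 42, 61}

24: miss, frames (24)
32: miss, frames (24 32)
61: miss, frames (24 32 61)
32: hit
50: miss, frames (24 61 32 50)
61: hit
35: miss, evict 24, frames (32 50 61 35)
24: miss, evict 32, frames (50 61 35 24)
50: hit
42: miss, evict 61, frames (35 24 50 42)
61: miss, evict 35, frames (24 50 42 61)
24: hit
42: hit
35: miss, evict 50, frames (61 24 42 35)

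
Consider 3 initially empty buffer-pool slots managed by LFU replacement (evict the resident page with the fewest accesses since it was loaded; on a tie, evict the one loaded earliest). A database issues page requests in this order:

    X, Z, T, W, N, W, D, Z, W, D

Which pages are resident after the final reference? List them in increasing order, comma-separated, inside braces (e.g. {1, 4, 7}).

{D, W, Z}

X -> fault, frames [X]
Z -> fault, frames [X, Z]
T -> fault, frames [X, Z, T]
W -> fault, evict X, frames [Z, T, W]
N -> fault, evict Z, frames [T, W, N]
W -> hit
D -> fault, evict T, frames [W, N, D]
Z -> fault, evict N, frames [W, D, Z]
W -> hit
D -> hit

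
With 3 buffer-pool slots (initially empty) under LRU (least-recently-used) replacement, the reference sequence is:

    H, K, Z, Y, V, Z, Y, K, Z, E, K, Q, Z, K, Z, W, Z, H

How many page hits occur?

H: fault, frames [H]
K: fault, frames [H, K]
Z: fault, frames [H, K, Z]
Y: fault, evict H, frames [K, Z, Y]
V: fault, evict K, frames [Z, Y, V]
Z: hit
Y: hit
K: fault, evict V, frames [Z, Y, K]
Z: hit
E: fault, evict Y, frames [K, Z, E]
K: hit
Q: fault, evict Z, frames [E, K, Q]
Z: fault, evict E, frames [K, Q, Z]
K: hit
Z: hit
W: fault, evict Q, frames [K, Z, W]
Z: hit
H: fault, evict K, frames [W, Z, H]
Hits: 7.

7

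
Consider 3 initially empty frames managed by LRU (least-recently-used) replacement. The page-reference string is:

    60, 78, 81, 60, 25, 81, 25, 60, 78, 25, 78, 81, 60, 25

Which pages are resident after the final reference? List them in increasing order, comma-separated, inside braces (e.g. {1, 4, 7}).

60 -> miss, frames {60}
78 -> miss, frames {60,78}
81 -> miss, frames {60,78,81}
60 -> hit
25 -> miss, evict 78, frames {81,60,25}
81 -> hit
25 -> hit
60 -> hit
78 -> miss, evict 81, frames {25,60,78}
25 -> hit
78 -> hit
81 -> miss, evict 60, frames {25,78,81}
60 -> miss, evict 25, frames {78,81,60}
25 -> miss, evict 78, frames {81,60,25}

{25, 60, 81}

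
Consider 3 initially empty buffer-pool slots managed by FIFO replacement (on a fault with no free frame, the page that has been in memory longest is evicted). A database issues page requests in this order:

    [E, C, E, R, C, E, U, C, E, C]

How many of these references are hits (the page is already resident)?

4

E -> fault, frames (E)
C -> fault, frames (E C)
E -> hit
R -> fault, frames (E C R)
C -> hit
E -> hit
U -> fault, evict E, frames (C R U)
C -> hit
E -> fault, evict C, frames (R U E)
C -> fault, evict R, frames (U E C)
Hits: 4.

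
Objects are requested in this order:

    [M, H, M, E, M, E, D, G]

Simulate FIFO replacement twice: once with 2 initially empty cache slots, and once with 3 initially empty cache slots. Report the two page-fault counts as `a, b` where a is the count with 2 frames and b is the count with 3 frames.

6, 5

2 frames: F F . F F . F F → 6 faults.
3 frames: F F . F . . F F → 5 faults.
5 < 6: adding a frame reduced faults, as is typical.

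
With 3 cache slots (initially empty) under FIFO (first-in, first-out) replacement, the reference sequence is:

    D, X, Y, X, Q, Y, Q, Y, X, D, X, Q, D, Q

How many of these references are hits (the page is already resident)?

8

D: miss, frames {D}
X: miss, frames {D,X}
Y: miss, frames {D,X,Y}
X: hit
Q: miss, evict D, frames {X,Y,Q}
Y: hit
Q: hit
Y: hit
X: hit
D: miss, evict X, frames {Y,Q,D}
X: miss, evict Y, frames {Q,D,X}
Q: hit
D: hit
Q: hit
Hits: 8.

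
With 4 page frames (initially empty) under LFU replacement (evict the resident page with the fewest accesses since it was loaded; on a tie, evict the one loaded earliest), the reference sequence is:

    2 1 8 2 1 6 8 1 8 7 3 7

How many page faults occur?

7

2 → miss, frames {2}
1 → miss, frames {2,1}
8 → miss, frames {2,1,8}
2 → hit
1 → hit
6 → miss, frames {2,1,8,6}
8 → hit
1 → hit
8 → hit
7 → miss, evict 6, frames {2,1,8,7}
3 → miss, evict 7, frames {2,1,8,3}
7 → miss, evict 3, frames {2,1,8,7}
Page faults: 7.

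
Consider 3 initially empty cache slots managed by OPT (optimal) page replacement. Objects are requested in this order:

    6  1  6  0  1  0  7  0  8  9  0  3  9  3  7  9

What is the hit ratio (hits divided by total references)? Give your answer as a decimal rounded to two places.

6: miss, frames (6)
1: miss, frames (6 1)
6: hit
0: miss, frames (6 1 0)
1: hit
0: hit
7: miss, evict 1, frames (6 0 7)
0: hit
8: miss, evict 6, frames (0 7 8)
9: miss, evict 8, frames (0 7 9)
0: hit
3: miss, evict 0, frames (7 9 3)
9: hit
3: hit
7: hit
9: hit
Hits: 9 of 16 references → 9/16 = 0.5625.

0.56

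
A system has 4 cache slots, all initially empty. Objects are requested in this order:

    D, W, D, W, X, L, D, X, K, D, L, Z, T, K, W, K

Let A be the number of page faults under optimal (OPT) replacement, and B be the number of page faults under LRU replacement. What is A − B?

Under OPT: F F . . F F . . F . . F F . . . → 7 faults.
Under LRU: F F . . F F . . F . . F F F F . → 9 faults.
A − B = 7 − 9 = -2.

-2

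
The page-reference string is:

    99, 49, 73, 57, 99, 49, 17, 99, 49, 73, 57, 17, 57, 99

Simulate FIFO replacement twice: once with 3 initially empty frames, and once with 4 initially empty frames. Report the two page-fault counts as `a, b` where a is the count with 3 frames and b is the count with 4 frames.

10, 11

3 frames: F F F F F F F . . F F . . F → 10 faults.
4 frames: F F F F . . F F F F F F . F → 11 faults.
11 > 10: adding a frame increased faults — Belady's anomaly.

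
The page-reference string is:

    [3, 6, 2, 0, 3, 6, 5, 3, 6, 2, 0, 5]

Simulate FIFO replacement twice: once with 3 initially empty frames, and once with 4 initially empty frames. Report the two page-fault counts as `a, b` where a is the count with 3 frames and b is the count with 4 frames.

9, 10

3 frames: F F F F F F F . . F F . → 9 faults.
4 frames: F F F F . . F F F F F F → 10 faults.
10 > 9: adding a frame increased faults — Belady's anomaly.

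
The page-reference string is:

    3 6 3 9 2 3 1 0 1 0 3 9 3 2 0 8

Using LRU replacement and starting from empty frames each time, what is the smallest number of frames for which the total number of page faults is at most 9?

4

f=1: 16 faults
f=2: 12 faults
f=3: 10 faults
f=4: 9 faults
f=5: 7 faults
f=6: 7 faults
f=7: 7 faults
Smallest f with faults ≤ 9 is 4.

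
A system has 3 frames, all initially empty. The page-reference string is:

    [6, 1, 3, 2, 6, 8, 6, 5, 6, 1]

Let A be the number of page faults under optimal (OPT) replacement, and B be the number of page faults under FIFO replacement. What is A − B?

-2

Under OPT: F F F F . F . F . . → 6 faults.
Under FIFO: F F F F F F . F . F → 8 faults.
A − B = 6 − 8 = -2.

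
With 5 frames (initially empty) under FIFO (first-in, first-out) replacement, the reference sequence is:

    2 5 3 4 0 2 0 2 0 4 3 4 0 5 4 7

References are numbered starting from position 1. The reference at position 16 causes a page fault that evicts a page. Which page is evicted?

2

pos 1: 2: fault, frames {2}
pos 2: 5: fault, frames {2,5}
pos 3: 3: fault, frames {2,5,3}
pos 4: 4: fault, frames {2,5,3,4}
pos 5: 0: fault, frames {2,5,3,4,0}
pos 6: 2: hit
pos 7: 0: hit
pos 8: 2: hit
pos 9: 0: hit
pos 10: 4: hit
pos 11: 3: hit
pos 12: 4: hit
pos 13: 0: hit
pos 14: 5: hit
pos 15: 4: hit
pos 16: 7: fault, evict 2, frames {5,3,4,0,7}
At position 16, page 2 is evicted.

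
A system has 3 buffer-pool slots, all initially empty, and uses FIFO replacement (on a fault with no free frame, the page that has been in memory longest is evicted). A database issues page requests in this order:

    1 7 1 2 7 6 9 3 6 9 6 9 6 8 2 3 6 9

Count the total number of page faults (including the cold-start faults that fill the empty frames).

1: fault, frames {1}
7: fault, frames {1,7}
1: hit
2: fault, frames {1,7,2}
7: hit
6: fault, evict 1, frames {7,2,6}
9: fault, evict 7, frames {2,6,9}
3: fault, evict 2, frames {6,9,3}
6: hit
9: hit
6: hit
9: hit
6: hit
8: fault, evict 6, frames {9,3,8}
2: fault, evict 9, frames {3,8,2}
3: hit
6: fault, evict 3, frames {8,2,6}
9: fault, evict 8, frames {2,6,9}
Page faults: 10.

10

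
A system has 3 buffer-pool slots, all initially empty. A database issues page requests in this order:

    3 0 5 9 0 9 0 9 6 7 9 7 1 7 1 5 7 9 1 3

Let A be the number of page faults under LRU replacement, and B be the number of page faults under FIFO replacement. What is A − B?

Under LRU: F F F F . . . . F F . . F . . F . F F F → 11 faults.
Under FIFO: F F F F . . . . F F . . F . . F . F . F → 10 faults.
A − B = 11 − 10 = 1.

1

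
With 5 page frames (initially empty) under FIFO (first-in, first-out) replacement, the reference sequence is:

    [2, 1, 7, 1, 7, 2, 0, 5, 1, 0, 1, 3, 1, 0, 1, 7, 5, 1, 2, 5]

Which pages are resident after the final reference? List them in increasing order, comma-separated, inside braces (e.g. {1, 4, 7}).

2 → fault, frames {2}
1 → fault, frames {2,1}
7 → fault, frames {2,1,7}
1 → hit
7 → hit
2 → hit
0 → fault, frames {2,1,7,0}
5 → fault, frames {2,1,7,0,5}
1 → hit
0 → hit
1 → hit
3 → fault, evict 2, frames {1,7,0,5,3}
1 → hit
0 → hit
1 → hit
7 → hit
5 → hit
1 → hit
2 → fault, evict 1, frames {7,0,5,3,2}
5 → hit

{0, 2, 3, 5, 7}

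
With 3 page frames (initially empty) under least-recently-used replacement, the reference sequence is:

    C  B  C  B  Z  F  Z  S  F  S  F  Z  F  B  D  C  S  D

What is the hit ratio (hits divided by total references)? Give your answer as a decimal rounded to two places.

C: fault, frames [C]
B: fault, frames [C, B]
C: hit
B: hit
Z: fault, frames [C, B, Z]
F: fault, evict C, frames [B, Z, F]
Z: hit
S: fault, evict B, frames [F, Z, S]
F: hit
S: hit
F: hit
Z: hit
F: hit
B: fault, evict S, frames [Z, F, B]
D: fault, evict Z, frames [F, B, D]
C: fault, evict F, frames [B, D, C]
S: fault, evict B, frames [D, C, S]
D: hit
Hits: 9 of 18 references → 9/18 = 0.5000.

0.50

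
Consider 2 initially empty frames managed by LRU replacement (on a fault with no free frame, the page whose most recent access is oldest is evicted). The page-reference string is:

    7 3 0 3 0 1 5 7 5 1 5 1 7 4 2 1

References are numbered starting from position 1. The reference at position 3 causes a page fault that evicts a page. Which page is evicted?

pos 1: 7 → miss, frames {7}
pos 2: 3 → miss, frames {7,3}
pos 3: 0 → miss, evict 7, frames {3,0}
At position 3, page 7 is evicted.

7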